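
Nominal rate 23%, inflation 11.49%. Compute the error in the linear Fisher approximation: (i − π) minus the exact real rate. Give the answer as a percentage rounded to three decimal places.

Approximate: r ≈ 23.000% − 11.490% = 11.5100%
Exact: (1 + 0.2300)/(1 + 0.1149) − 1 = 10.3238%
Error = 11.5100% − 10.3238% = 1.1862% → 1.186%.

1.186%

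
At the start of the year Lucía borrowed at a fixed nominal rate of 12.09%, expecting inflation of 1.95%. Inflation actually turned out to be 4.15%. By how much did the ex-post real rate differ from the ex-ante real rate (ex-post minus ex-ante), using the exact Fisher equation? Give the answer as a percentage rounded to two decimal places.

Ex-ante: (1 + 0.1209)/(1 + 0.0195) − 1 = 9.9461%
Ex-post: (1 + 0.1209)/(1 + 0.0415) − 1 = 7.6236%
Difference (ex-post − ex-ante) = -2.3224% → -2.32%.

-2.32%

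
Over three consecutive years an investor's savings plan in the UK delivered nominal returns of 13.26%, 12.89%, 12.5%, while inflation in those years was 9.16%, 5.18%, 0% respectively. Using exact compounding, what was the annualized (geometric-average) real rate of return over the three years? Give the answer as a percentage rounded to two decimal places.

Compound the nominal returns: 1.1326 × 1.1289 × 1.1250 = 1.43841616.
Compound inflation: 1.0916 × 1.0518 × 1.0000 = 1.14814488.
Deflate: 1.43841616 / 1.14814488 = 1.25281764.
Annualized real rate = 1.25281764^(1/3) − 1 = 7.8026% → 7.80%.

7.80%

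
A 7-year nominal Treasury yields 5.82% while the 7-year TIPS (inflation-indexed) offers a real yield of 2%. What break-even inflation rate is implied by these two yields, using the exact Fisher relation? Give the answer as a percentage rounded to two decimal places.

3.75%

(1 + π) = (1 + i)/(1 + r) = 1.05820 / 1.02000 = 1.037451
Break-even inflation = 1.037451 − 1 → 3.75%.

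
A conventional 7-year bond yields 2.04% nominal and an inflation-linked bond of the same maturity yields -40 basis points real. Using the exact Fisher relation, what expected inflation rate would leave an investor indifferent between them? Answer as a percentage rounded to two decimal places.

(1 + π) = (1 + i)/(1 + r) = 1.02040 / 0.99600 = 1.024498
Break-even inflation = 1.024498 − 1 → 2.45%.

2.45%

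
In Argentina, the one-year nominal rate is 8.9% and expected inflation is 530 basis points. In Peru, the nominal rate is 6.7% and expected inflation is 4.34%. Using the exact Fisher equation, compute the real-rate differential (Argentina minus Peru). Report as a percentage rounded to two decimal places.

1.16%

Argentina: (1 + 0.0890)/(1 + 0.0530) − 1 = 3.4188%
Peru: (1 + 0.0670)/(1 + 0.0434) − 1 = 2.2618%
Differential = 3.4188% − 2.2618% = 1.1570% → 1.16%.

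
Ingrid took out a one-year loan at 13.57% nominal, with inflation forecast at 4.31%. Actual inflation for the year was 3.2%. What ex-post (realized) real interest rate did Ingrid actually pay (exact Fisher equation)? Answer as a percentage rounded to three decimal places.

10.048%

Ex-post: (1 + 0.1357)/(1 + 0.0320) − 1 = 10.0484%
So the realized real rate is 10.048%.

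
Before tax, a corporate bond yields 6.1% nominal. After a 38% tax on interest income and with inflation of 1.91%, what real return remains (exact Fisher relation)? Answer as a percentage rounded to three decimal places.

After-tax nominal return = 6.1% × (1 − 0.38) = 3.7820%.
1 + r = 1.03782 / 1.01910 = 1.018369
After-tax real rate = 1.018369 − 1 → 1.837%.

1.837%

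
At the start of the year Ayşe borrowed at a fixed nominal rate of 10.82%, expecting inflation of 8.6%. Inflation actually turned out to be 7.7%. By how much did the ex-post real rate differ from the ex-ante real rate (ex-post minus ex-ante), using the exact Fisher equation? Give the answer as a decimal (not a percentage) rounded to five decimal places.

Ex-ante: (1 + 0.1082)/(1 + 0.0860) − 1 = 2.0442%
Ex-post: (1 + 0.1082)/(1 + 0.0770) − 1 = 2.8969%
Difference (ex-post − ex-ante) = 0.8527% → 0.00853.

0.00853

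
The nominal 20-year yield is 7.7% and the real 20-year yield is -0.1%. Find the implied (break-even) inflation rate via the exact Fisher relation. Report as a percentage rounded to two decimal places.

7.81%

(1 + π) = (1 + i)/(1 + r) = 1.07700 / 0.99900 = 1.078078
Break-even inflation = 1.078078 − 1 → 7.81%.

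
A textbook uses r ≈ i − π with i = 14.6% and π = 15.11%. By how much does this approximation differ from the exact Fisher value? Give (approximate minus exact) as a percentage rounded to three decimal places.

Approximate: r ≈ 14.600% − 15.110% = -0.5100%
Exact: (1 + 0.1460)/(1 + 0.1511) − 1 = -0.4431%
Error = -0.5100% − (-0.4431%) = -0.0669% → -0.067%.

-0.067%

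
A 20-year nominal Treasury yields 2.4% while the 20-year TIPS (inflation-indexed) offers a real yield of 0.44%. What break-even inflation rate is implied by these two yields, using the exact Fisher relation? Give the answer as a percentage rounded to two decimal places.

1.95%

(1 + π) = (1 + i)/(1 + r) = 1.02400 / 1.00440 = 1.019514
Break-even inflation = 1.019514 − 1 → 1.95%.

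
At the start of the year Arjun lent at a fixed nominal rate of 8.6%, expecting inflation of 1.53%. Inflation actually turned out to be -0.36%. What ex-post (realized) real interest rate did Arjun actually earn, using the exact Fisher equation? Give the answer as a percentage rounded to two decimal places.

Ex-post: (1 + 0.0860)/(1 − 0.0036) − 1 = 8.9924%
So the realized real rate is 8.99%.

8.99%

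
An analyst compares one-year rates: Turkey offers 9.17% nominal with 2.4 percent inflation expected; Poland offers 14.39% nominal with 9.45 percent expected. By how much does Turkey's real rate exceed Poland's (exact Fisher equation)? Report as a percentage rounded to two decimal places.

2.10%

Turkey: (1 + 0.0917)/(1 + 0.0240) − 1 = 6.6113%
Poland: (1 + 0.1439)/(1 + 0.0945) − 1 = 4.5135%
Differential = 6.6113% − 4.5135% = 2.0979% → 2.10%.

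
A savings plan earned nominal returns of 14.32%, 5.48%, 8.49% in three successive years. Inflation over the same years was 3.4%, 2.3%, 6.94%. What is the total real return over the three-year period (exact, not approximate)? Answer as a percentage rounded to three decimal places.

Nominal growth factor = 1.1432 × 1.0548 × 1.0849 = 1.308224
Price-level growth factor = 1.0340 × 1.0230 × 1.0694 = 1.131192
Real growth factor = 1.308224 / 1.131192 = 1.156500
Total real return = 1.156500 − 1 → 15.650%.

15.650%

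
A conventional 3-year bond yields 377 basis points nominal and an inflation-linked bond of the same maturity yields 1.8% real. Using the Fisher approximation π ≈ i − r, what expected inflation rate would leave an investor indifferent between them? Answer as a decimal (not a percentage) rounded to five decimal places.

0.01970

π ≈ i − r = 3.77% − 1.8% → 0.01970.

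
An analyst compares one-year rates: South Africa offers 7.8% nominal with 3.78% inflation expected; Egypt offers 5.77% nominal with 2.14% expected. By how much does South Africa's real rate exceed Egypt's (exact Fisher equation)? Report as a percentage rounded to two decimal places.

0.32%

South Africa: (1 + 0.0780)/(1 + 0.0378) − 1 = 3.8736%
Egypt: (1 + 0.0577)/(1 + 0.0214) − 1 = 3.5539%
Differential = 3.8736% − 3.5539% = 0.3196% → 0.32%.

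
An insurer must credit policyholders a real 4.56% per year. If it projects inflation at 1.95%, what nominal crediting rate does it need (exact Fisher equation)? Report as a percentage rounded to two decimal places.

6.60%

(1 + i) = (1 + r)(1 + π) = 1.04560 × 1.01950 = 1.0659892
i = 1.0659892 − 1, so the required nominal rate is 6.60%.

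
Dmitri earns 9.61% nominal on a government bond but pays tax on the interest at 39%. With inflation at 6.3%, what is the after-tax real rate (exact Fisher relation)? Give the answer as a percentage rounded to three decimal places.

-0.412%

After-tax nominal return = 9.61% × (1 − 0.39) = 5.8621%.
1 + r = 1.058621 / 1.06300 = 0.995881
After-tax real rate = 0.995881 − 1 → -0.412%.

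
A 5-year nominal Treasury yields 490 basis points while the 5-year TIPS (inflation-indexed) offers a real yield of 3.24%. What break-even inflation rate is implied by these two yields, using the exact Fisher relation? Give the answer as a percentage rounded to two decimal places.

1.61%

(1 + π) = (1 + i)/(1 + r) = 1.04900 / 1.03240 = 1.016079
Break-even inflation = 1.016079 − 1 → 1.61%.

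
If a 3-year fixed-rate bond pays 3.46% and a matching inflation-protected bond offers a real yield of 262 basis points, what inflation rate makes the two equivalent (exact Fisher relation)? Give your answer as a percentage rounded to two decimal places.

0.82%

(1 + π) = (1 + i)/(1 + r) = 1.03460 / 1.02620 = 1.008186
Break-even inflation = 1.008186 − 1 → 0.82%.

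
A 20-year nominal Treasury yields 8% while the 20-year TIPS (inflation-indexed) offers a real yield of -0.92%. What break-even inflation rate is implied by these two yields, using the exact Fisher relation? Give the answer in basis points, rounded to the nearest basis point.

(1 + π) = (1 + i)/(1 + r) = 1.08000 / 0.99080 = 1.090028
Break-even inflation = 1.090028 − 1 → 900 basis points.

900 basis points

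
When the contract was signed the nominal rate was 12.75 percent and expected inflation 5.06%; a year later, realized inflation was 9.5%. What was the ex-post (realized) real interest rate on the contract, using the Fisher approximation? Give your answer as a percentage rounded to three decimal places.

3.250%

Ex-post: 12.75% − 9.5% = 3.250%
So the realized real rate is 3.250%.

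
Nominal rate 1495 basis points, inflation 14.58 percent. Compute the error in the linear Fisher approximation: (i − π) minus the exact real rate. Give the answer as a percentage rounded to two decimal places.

Approximate: r ≈ 14.950% − 14.580% = 0.3700%
Exact: (1 + 0.1495)/(1 + 0.1458) − 1 = 0.3229%
Error = 0.3700% − 0.3229% = 0.0471% → 0.05%.

0.05%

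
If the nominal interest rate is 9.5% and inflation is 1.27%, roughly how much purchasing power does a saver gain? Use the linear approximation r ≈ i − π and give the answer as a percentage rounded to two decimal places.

8.23%

r ≈ i − π = 9.5% − 1.27% = 8.23%.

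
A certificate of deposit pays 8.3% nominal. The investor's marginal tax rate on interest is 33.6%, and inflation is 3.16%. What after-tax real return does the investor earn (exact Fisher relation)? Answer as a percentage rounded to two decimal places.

2.28%

After-tax nominal return = 8.3% × (1 − 0.336) = 5.5112%.
1 + r = 1.055112 / 1.03160 = 1.022792
After-tax real rate = 1.022792 − 1 → 2.28%.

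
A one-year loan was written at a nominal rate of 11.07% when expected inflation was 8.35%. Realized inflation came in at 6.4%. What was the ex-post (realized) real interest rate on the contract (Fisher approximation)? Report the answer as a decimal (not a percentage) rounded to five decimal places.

0.04670

Ex-post: 11.07% − 6.4% = 4.670%
So the realized real rate is 0.04670.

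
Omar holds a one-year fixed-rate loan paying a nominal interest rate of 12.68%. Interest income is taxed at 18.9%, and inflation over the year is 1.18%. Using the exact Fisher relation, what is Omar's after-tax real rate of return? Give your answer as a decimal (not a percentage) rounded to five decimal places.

0.08997

After-tax nominal return = 12.68% × (1 − 0.189) = 10.28348%.
1 + r = 1.1028348 / 1.01180 = 1.089973
After-tax real rate = 1.089973 − 1 → 0.08997.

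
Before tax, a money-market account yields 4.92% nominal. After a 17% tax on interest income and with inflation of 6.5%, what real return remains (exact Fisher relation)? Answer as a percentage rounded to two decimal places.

-2.27%

After-tax nominal return = 4.92% × (1 − 0.17) = 4.0836%.
1 + r = 1.040836 / 1.06500 = 0.977311
After-tax real rate = 0.977311 − 1 → -2.27%.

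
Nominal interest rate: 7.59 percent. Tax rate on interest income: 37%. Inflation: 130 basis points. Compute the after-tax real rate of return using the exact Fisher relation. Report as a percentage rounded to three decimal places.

After-tax nominal return = 7.59% × (1 − 0.37) = 4.7817%.
1 + r = 1.047817 / 1.01300 = 1.034370
After-tax real rate = 1.034370 − 1 → 3.437%.

3.437%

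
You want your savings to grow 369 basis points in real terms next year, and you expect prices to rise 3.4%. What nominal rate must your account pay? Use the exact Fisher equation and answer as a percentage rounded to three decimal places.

7.215%

(1 + i) = (1 + r)(1 + π) = 1.03690 × 1.03400 = 1.0721546
i = 1.0721546 − 1, so the required nominal rate is 7.215%.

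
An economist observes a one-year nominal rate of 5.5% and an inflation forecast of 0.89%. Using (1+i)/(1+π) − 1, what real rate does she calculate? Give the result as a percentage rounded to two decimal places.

By the Fisher relation, 1 + r = (1 + i)/(1 + π).
1 + r = 1.05500 / 1.00890 = 1.045693
r = 1.045693 − 1 = 4.5693%, i.e. 4.57%.

4.57%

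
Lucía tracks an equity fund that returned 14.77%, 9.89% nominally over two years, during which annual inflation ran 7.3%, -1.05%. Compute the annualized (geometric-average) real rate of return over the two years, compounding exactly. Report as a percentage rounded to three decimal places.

Nominal growth factor = 1.1477 × 1.0989 = 1.26120753
Price-level growth factor = 1.0730 × 0.9895 = 1.06173350
Real growth factor = 1.26120753 / 1.06173350 = 1.18787580
Annualized real rate = 1.18787580^(1/2) − 1 = 8.9897% → 8.990%.

8.990%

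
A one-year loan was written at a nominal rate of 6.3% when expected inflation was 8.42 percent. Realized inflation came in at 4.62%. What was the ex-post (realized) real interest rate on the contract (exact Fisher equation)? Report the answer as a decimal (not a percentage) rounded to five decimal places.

Ex-post: (1 + 0.0630)/(1 + 0.0462) − 1 = 1.6058%
So the realized real rate is 0.01606.

0.01606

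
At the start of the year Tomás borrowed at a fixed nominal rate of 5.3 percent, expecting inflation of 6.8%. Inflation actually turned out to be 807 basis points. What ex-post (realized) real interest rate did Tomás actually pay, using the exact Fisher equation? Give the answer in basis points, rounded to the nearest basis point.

-256 basis points

Ex-post: (1 + 0.0530)/(1 + 0.0807) − 1 = -2.5632%
So the realized real rate is -256 basis points.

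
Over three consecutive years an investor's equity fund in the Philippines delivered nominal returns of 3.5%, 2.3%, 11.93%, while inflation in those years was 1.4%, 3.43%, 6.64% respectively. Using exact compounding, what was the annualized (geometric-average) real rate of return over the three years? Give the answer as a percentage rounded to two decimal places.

1.95%

Nominal growth factor = 1.0350 × 1.0230 × 1.1193 = 1.18512044
Price-level growth factor = 1.0140 × 1.0343 × 1.0664 = 1.11841921
Real growth factor = 1.18512044 / 1.11841921 = 1.05963885
Annualized real rate = 1.05963885^(1/3) − 1 = 1.9497% → 1.95%.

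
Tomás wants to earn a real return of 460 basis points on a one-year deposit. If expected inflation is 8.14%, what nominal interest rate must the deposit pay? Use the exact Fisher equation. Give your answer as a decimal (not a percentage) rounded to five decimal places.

0.13114

(1 + i) = (1 + r)(1 + π) = 1.04600 × 1.08140 = 1.1311444
i = 1.1311444 − 1, so the required nominal rate is 0.13114.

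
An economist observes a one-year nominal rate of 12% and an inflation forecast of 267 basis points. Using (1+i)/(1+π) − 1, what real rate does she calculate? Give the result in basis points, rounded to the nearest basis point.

909 basis points

1 + r = 1.12000 / 1.02670 = 1.090874
r = 1.090874 − 1 = 9.0874%, i.e. 909 basis points.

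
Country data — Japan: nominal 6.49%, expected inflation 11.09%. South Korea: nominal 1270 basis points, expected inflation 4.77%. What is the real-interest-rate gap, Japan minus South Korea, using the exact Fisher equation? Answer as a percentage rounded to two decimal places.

Japan: (1 + 0.0649)/(1 + 0.1109) − 1 = -4.1408%
South Korea: (1 + 0.1270)/(1 + 0.0477) − 1 = 7.5690%
Differential = -4.1408% − 7.5690% = -11.7097% → -11.71%.

-11.71%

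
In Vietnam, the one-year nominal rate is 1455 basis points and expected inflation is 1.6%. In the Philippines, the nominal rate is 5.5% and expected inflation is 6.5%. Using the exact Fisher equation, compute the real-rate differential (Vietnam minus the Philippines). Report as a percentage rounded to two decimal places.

13.69%

Vietnam: (1 + 0.1455)/(1 + 0.0160) − 1 = 12.74606%
The Philippines: (1 + 0.0550)/(1 + 0.0650) − 1 = -0.93897%
Differential = 12.74606% − (-0.93897%) = 13.68503% → 13.69%.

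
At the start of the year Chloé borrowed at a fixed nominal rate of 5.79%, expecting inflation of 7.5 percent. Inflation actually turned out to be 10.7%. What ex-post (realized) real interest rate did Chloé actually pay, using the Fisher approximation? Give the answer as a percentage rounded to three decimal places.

-4.910%

Ex-post: 5.79% − 10.7% = -4.910%
So the realized real rate is -4.910%.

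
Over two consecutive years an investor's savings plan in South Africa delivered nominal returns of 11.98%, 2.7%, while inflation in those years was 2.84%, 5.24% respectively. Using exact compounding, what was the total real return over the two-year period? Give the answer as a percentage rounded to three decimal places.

6.260%

Nominal growth factor = 1.1198 × 1.0270 = 1.150035
Price-level growth factor = 1.0284 × 1.0524 = 1.082288
Real growth factor = 1.150035 / 1.082288 = 1.062596
Total real return = 1.062596 − 1 → 6.260%.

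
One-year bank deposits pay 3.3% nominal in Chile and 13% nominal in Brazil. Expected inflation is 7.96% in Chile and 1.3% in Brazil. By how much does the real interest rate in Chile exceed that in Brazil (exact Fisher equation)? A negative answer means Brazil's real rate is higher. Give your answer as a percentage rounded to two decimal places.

Chile: (1 + 0.0330)/(1 + 0.0796) − 1 = -4.3164%
Brazil: (1 + 0.1300)/(1 + 0.0130) − 1 = 11.5499%
Differential = -4.3164% − 11.5499% = -15.8663% → -15.87%.

-15.87%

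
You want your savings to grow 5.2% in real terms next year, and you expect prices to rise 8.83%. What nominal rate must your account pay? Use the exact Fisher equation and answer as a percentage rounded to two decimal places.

14.49%

(1 + i) = (1 + r)(1 + π) = 1.05200 × 1.08830 = 1.1448916
i = 1.1448916 − 1, so the required nominal rate is 14.49%.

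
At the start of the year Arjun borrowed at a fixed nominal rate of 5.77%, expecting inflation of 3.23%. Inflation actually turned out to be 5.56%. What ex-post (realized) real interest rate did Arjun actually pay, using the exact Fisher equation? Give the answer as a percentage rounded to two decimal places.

0.20%

Ex-post: (1 + 0.0577)/(1 + 0.0556) − 1 = 0.1989%
So the realized real rate is 0.20%.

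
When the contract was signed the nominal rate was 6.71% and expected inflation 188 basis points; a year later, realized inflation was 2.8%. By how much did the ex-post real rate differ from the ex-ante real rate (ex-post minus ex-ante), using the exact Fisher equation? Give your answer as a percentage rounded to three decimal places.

-0.937%

Ex-ante: (1 + 0.0671)/(1 + 0.0188) − 1 = 4.7409%
Ex-post: (1 + 0.0671)/(1 + 0.0280) − 1 = 3.8035%
Difference (ex-post − ex-ante) = -0.9374% → -0.937%.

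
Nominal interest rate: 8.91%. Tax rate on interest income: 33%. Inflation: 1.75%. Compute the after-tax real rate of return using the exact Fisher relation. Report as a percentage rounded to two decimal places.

After-tax nominal return = 8.91% × (1 − 0.33) = 5.9697%.
1 + r = 1.059697 / 1.01750 = 1.041471
After-tax real rate = 1.041471 − 1 → 4.15%.

4.15%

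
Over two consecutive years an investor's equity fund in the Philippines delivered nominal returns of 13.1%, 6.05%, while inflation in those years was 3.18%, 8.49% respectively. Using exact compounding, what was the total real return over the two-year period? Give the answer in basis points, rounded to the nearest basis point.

715 basis points

Compound the nominal returns: 1.1310 × 1.0605 = 1.199426.
Compound inflation: 1.0318 × 1.0849 = 1.119400.
Deflate: 1.199426 / 1.119400 = 1.071490.
Total real return = 1.071490 − 1 → 715 basis points.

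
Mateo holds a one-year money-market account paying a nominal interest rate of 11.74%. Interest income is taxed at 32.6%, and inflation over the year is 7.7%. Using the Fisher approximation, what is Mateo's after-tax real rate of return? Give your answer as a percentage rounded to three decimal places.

After-tax nominal return = 11.74% × (1 − 0.326) = 7.91276%.
r ≈ 7.91276% − 7.7% → 0.213%.

0.213%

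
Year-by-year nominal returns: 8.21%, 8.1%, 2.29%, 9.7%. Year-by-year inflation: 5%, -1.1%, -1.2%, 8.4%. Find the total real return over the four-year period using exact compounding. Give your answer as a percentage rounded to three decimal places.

18.021%

Nominal growth factor = 1.0821 × 1.0810 × 1.0229 × 1.0970 = 1.3126015
Price-level growth factor = 1.0500 × 0.9890 × 0.9880 × 1.0840 = 1.1121716
Real growth factor = 1.3126015 / 1.1121716 = 1.1802149
Total real return = 1.1802149 − 1 → 18.021%.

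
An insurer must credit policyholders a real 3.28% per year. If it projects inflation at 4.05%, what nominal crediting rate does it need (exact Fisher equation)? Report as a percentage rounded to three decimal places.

(1 + i) = (1 + r)(1 + π) = 1.03280 × 1.04050 = 1.0746284
i = 1.0746284 − 1, so the required nominal rate is 7.463%.

7.463%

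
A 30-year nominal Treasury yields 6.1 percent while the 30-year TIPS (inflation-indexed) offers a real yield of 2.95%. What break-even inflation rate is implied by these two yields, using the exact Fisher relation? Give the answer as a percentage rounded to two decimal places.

(1 + π) = (1 + i)/(1 + r) = 1.06100 / 1.02950 = 1.030597
Break-even inflation = 1.030597 − 1 → 3.06%.

3.06%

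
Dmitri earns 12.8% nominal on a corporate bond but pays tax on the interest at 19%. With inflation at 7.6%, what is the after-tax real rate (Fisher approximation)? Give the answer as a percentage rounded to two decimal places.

After-tax nominal return = 12.8% × (1 − 0.19) = 10.3680%.
r ≈ 10.3680% − 7.6% → 2.77%.

2.77%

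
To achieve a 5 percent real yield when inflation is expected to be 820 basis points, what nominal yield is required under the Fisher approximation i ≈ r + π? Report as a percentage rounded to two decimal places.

13.20%

i ≈ r + π = 5% + 8.2% = 13.20%.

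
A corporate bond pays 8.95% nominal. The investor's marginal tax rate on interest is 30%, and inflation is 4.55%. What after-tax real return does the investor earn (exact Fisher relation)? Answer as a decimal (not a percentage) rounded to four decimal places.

0.0164

After-tax nominal return = 8.95% × (1 − 0.3) = 6.2650%.
1 + r = 1.06265 / 1.04550 = 1.016404
After-tax real rate = 1.016404 − 1 → 0.0164.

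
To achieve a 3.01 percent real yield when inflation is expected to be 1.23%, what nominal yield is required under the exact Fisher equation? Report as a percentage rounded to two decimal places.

(1 + i) = (1 + r)(1 + π) = 1.03010 × 1.01230 = 1.04277023
i = 1.04277023 − 1, so the required nominal rate is 4.28%.

4.28%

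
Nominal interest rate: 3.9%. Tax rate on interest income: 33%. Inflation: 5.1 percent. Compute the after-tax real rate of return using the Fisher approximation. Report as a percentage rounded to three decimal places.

After-tax nominal return = 3.9% × (1 − 0.33) = 2.6130%.
r ≈ 2.6130% − 5.1% → -2.487%.

-2.487%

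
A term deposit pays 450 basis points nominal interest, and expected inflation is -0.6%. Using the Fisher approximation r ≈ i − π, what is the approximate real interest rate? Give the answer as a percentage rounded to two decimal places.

r ≈ i − π = 4.5% − (-0.6%) = 5.10%.

5.10%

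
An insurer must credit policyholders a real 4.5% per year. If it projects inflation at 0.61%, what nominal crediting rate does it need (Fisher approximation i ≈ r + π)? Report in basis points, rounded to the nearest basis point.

511 basis points

i ≈ r + π = 4.5% + 0.61% = 511 basis points.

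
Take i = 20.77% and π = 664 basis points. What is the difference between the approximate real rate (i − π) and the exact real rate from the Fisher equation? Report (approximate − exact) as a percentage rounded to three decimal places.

Approximate: r ≈ 20.770% − 6.640% = 14.1300%
Exact: (1 + 0.2077)/(1 + 0.0664) − 1 = 13.2502%
Error = 14.1300% − 13.2502% = 0.8798% → 0.880%.

0.880%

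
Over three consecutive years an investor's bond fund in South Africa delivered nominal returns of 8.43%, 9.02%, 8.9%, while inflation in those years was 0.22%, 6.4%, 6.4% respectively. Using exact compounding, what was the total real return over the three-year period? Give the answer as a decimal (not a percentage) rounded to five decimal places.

0.13461

Compound the nominal returns: 1.0843 × 1.0902 × 1.0890 = 1.287311.
Compound inflation: 1.0022 × 1.0640 × 1.0640 = 1.134587.
Deflate: 1.287311 / 1.134587 = 1.134608.
Total real return = 1.134608 − 1 → 0.13461.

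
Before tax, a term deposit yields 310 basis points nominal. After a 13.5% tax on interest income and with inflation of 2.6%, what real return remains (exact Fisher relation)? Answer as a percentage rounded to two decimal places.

After-tax nominal return = 3.1% × (1 − 0.135) = 2.6815%.
1 + r = 1.026815 / 1.02600 = 1.000794
After-tax real rate = 1.000794 − 1 → 0.08%.

0.08%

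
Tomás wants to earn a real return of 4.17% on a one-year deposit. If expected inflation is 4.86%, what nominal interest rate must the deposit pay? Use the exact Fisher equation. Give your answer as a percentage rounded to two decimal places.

(1 + i) = (1 + r)(1 + π) = 1.04170 × 1.04860 = 1.09232662
i = 1.09232662 − 1, so the required nominal rate is 9.23%.

9.23%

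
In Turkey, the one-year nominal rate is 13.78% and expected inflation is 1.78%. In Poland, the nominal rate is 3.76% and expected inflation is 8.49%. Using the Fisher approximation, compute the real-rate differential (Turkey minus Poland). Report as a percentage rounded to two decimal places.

Turkey: 13.78% − 1.78% = 12.000%
Poland: 3.76% − 8.49% = -4.730%
Differential = 16.730% → 16.73%.

16.73%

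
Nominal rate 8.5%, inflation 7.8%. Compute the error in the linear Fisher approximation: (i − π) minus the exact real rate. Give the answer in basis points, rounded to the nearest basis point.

5 basis points

Approximate: r ≈ 8.500% − 7.800% = 0.7000%
Exact: (1 + 0.0850)/(1 + 0.0780) − 1 = 0.6494%
Error = 0.7000% − 0.6494% = 0.0506% → 5 basis points.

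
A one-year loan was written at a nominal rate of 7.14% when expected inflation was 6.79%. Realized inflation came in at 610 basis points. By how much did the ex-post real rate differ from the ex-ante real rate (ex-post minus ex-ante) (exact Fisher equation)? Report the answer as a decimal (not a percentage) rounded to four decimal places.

Ex-ante: (1 + 0.0714)/(1 + 0.0679) − 1 = 0.3277%
Ex-post: (1 + 0.0714)/(1 + 0.0610) − 1 = 0.9802%
Difference (ex-post − ex-ante) = 0.6525% → 0.0065.

0.0065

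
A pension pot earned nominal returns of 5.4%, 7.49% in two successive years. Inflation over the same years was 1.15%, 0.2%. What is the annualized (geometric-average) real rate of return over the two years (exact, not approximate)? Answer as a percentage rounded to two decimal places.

5.73%

Compound the nominal returns: 1.0540 × 1.0749 = 1.13294460.
Compound inflation: 1.0115 × 1.0020 = 1.01352300.
Deflate: 1.13294460 / 1.01352300 = 1.11782821.
Annualized real rate = 1.11782821^(1/2) − 1 = 5.7274% → 5.73%.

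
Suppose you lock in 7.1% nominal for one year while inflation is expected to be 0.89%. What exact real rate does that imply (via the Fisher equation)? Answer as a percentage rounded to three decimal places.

6.155%

1 + r = 1.07100 / 1.00890 = 1.061552
r = 1.061552 − 1 = 6.1552%, i.e. 6.155%.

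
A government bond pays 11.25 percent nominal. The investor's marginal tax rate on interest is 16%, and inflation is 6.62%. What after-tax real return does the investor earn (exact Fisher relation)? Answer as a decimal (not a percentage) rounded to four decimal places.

0.0265

After-tax nominal return = 11.25% × (1 − 0.16) = 9.4500%.
1 + r = 1.09450 / 1.06620 = 1.026543
After-tax real rate = 1.026543 − 1 → 0.0265.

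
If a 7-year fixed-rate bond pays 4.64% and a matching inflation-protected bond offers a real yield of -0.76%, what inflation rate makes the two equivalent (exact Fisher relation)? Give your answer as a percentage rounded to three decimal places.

5.441%

(1 + π) = (1 + i)/(1 + r) = 1.04640 / 0.99240 = 1.054414
Break-even inflation = 1.054414 − 1 → 5.441%.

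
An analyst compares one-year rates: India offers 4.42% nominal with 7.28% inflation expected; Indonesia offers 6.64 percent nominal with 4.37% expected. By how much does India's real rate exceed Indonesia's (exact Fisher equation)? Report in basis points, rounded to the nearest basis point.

-484 basis points

India: (1 + 0.0442)/(1 + 0.0728) − 1 = -2.6659%
Indonesia: (1 + 0.0664)/(1 + 0.0437) − 1 = 2.1750%
Differential = -2.6659% − 2.1750% = -4.8409% → -484 basis points.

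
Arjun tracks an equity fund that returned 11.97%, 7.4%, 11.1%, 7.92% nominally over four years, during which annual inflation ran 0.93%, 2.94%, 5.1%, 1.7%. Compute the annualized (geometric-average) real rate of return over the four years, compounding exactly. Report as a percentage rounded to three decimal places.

6.745%

Compound the nominal returns: 1.1197 × 1.0740 × 1.1110 × 1.0792 = 1.44185622.
Compound inflation: 1.0093 × 1.0294 × 1.0510 × 1.0170 = 1.11052440.
Deflate: 1.44185622 / 1.11052440 = 1.29835618.
Annualized real rate = 1.29835618^(1/4) − 1 = 6.7452% → 6.745%.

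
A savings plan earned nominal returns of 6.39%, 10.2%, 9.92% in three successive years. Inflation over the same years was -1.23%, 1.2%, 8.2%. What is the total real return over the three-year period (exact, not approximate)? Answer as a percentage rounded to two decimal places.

19.16%

Nominal growth factor = 1.0639 × 1.1020 × 1.0992 = 1.288722
Price-level growth factor = 0.9877 × 1.0120 × 1.0820 = 1.081516
Real growth factor = 1.288722 / 1.081516 = 1.191588
Total real return = 1.191588 − 1 → 19.16%.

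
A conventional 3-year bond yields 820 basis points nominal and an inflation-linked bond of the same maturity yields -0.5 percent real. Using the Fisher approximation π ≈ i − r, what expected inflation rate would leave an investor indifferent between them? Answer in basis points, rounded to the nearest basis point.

π ≈ i − r = 8.2% − (-0.5%) → 870 basis points.

870 basis points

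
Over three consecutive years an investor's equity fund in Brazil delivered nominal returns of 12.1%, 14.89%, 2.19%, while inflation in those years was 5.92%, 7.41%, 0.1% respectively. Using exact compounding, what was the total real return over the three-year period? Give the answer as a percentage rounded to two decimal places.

15.57%

Nominal growth factor = 1.1210 × 1.1489 × 1.0219 = 1.316122
Price-level growth factor = 1.0592 × 1.0741 × 1.0010 = 1.138824
Real growth factor = 1.316122 / 1.138824 = 1.155685
Total real return = 1.155685 − 1 → 15.57%.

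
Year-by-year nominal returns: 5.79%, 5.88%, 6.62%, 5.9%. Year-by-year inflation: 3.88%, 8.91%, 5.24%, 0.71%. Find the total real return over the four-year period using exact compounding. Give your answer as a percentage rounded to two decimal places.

5.47%

Nominal growth factor = 1.0579 × 1.0588 × 1.0662 × 1.0590 = 1.264717
Price-level growth factor = 1.0388 × 1.0891 × 1.0524 × 1.0071 = 1.199094
Real growth factor = 1.264717 / 1.199094 = 1.054727
Total real return = 1.054727 − 1 → 5.47%.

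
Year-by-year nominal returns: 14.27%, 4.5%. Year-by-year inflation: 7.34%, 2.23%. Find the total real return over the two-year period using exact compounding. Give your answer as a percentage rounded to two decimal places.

Nominal growth factor = 1.1427 × 1.0450 = 1.194122
Price-level growth factor = 1.0734 × 1.0223 = 1.097337
Real growth factor = 1.194122 / 1.097337 = 1.088200
Total real return = 1.088200 − 1 → 8.82%.

8.82%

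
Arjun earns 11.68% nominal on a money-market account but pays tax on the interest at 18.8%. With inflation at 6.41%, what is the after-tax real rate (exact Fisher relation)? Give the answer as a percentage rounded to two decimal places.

2.89%

After-tax nominal return = 11.68% × (1 − 0.188) = 9.48416%.
1 + r = 1.0948416 / 1.06410 = 1.028890
After-tax real rate = 1.028890 − 1 → 2.89%.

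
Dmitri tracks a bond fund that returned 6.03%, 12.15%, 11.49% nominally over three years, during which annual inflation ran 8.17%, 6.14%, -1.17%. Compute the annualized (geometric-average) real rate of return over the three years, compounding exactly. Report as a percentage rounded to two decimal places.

Nominal growth factor = 1.0603 × 1.1215 × 1.1149 = 1.32575708
Price-level growth factor = 1.0817 × 1.0614 × 0.9883 = 1.13468342
Real growth factor = 1.32575708 / 1.13468342 = 1.16839381
Annualized real rate = 1.16839381^(1/3) − 1 = 5.3246% → 5.32%.

5.32%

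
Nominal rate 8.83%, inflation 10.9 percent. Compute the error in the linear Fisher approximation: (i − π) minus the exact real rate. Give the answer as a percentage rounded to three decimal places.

Approximate: r ≈ 8.830% − 10.900% = -2.0700%
Exact: (1 + 0.0883)/(1 + 0.1090) − 1 = -1.86655%
Error = -2.0700% − (-1.86655%) = -0.20345% → -0.203%.

-0.203%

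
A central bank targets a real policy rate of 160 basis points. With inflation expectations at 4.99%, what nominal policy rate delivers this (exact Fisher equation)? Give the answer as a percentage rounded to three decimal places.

(1 + i) = (1 + r)(1 + π) = 1.01600 × 1.04990 = 1.0666984
i = 1.0666984 − 1, so the required nominal rate is 6.670%.

6.670%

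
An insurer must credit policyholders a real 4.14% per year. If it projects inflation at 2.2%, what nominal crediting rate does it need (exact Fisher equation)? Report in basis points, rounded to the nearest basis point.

(1 + i) = (1 + r)(1 + π) = 1.04140 × 1.02200 = 1.0643108
i = 1.0643108 − 1, so the required nominal rate is 643 basis points.

643 basis points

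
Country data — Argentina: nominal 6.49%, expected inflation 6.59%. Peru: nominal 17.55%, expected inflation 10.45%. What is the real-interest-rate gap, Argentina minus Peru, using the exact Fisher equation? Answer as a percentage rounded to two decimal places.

Argentina: (1 + 0.0649)/(1 + 0.0659) − 1 = -0.0938%
Peru: (1 + 0.1755)/(1 + 0.1045) − 1 = 6.4282%
Differential = -0.0938% − 6.4282% = -6.5221% → -6.52%.

-6.52%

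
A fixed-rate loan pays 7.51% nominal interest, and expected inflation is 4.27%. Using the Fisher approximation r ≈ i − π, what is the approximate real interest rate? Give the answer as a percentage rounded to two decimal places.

3.24%

r ≈ i − π = 7.51% − 4.27% = 3.24%.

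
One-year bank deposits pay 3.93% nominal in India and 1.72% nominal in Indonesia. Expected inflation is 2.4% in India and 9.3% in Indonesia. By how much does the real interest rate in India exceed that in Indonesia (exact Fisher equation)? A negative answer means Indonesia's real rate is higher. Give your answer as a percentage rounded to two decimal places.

India: (1 + 0.0393)/(1 + 0.0240) − 1 = 1.4941%
Indonesia: (1 + 0.0172)/(1 + 0.0930) − 1 = -6.9350%
Differential = 1.4941% − (-6.9350%) = 8.4292% → 8.43%.

8.43%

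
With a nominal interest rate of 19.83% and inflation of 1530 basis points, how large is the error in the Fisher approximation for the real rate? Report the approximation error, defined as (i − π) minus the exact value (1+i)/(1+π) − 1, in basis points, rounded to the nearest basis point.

60 basis points

Approximate: r ≈ 19.830% − 15.300% = 4.5300%
Exact: (1 + 0.1983)/(1 + 0.1530) − 1 = 3.9289%
Error = 4.5300% − 3.9289% = 0.6011% → 60 basis points.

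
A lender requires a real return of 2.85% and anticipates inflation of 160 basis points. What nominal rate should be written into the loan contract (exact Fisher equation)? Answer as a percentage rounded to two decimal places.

4.50%

(1 + i) = (1 + r)(1 + π) = 1.02850 × 1.01600 = 1.044956
i = 1.044956 − 1, so the required nominal rate is 4.50%.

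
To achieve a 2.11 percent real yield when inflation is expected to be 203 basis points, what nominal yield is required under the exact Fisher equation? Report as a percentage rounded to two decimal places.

4.18%

(1 + i) = (1 + r)(1 + π) = 1.02110 × 1.02030 = 1.04182833
i = 1.04182833 − 1, so the required nominal rate is 4.18%.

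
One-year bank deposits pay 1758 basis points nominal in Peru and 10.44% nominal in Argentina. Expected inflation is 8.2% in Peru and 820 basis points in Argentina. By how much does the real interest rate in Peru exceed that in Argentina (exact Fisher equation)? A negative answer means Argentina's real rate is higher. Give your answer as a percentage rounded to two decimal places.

6.60%

Peru: (1 + 0.1758)/(1 + 0.0820) − 1 = 8.6691%
Argentina: (1 + 0.1044)/(1 + 0.0820) − 1 = 2.0702%
Differential = 8.6691% − 2.0702% = 6.5989% → 6.60%.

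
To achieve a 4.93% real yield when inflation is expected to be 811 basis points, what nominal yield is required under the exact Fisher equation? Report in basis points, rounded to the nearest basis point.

1344 basis points

(1 + i) = (1 + r)(1 + π) = 1.04930 × 1.08110 = 1.13439823
i = 1.13439823 − 1, so the required nominal rate is 1344 basis points.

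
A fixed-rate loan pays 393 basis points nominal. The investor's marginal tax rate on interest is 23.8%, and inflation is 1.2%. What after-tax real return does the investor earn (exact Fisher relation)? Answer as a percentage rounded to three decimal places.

1.773%

After-tax nominal return = 3.93% × (1 − 0.238) = 2.99466%.
1 + r = 1.0299466 / 1.01200 = 1.017734
After-tax real rate = 1.017734 − 1 → 1.773%.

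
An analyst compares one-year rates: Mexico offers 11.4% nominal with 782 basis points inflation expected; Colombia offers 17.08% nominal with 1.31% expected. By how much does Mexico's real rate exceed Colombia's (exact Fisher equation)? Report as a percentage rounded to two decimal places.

-12.25%

Mexico: (1 + 0.1140)/(1 + 0.0782) − 1 = 3.3203%
Colombia: (1 + 0.1708)/(1 + 0.0131) − 1 = 15.5661%
Differential = 3.3203% − 15.5661% = -12.2457% → -12.25%.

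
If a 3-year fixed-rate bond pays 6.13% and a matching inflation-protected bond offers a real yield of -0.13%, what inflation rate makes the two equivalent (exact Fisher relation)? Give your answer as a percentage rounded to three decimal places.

6.268%

(1 + π) = (1 + i)/(1 + r) = 1.06130 / 0.99870 = 1.062681
Break-even inflation = 1.062681 − 1 → 6.268%.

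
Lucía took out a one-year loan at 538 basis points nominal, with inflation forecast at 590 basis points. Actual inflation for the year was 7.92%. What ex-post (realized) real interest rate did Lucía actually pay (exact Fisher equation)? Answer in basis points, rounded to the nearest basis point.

-235 basis points

Ex-post: (1 + 0.0538)/(1 + 0.0792) − 1 = -2.3536%
So the realized real rate is -235 basis points.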